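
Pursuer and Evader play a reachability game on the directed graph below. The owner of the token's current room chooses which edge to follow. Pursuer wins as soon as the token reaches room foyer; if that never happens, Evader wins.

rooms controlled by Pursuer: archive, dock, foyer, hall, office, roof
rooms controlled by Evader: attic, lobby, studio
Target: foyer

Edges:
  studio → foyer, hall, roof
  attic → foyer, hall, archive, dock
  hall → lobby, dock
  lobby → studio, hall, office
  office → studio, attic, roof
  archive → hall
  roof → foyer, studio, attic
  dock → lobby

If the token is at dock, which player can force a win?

A0 = {foyer}
A1: add {roof} — roof (Pursuer) has roof→foyer.
A2: add {office} — office (Pursuer) has office→roof.
A3 = A2; e.g. studio (Evader) can still go to hall. Fixed point.
dock never enters the attractor, so Evader can avoid the target forever.

Evader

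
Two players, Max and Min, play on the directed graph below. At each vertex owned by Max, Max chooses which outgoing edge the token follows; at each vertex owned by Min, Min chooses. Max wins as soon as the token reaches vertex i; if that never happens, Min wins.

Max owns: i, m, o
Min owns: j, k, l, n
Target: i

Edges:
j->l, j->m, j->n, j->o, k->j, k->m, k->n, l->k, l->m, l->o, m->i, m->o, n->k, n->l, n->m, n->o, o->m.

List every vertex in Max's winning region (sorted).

i, m, o

A0 = {i}
A1: add {m} — m (Max) has m→i.
A2: add {o} — o (Max) has o→m.
A3 = A2; e.g. j (Min) can still go to l. Fixed point.
Max's winning region = {i, m, o}.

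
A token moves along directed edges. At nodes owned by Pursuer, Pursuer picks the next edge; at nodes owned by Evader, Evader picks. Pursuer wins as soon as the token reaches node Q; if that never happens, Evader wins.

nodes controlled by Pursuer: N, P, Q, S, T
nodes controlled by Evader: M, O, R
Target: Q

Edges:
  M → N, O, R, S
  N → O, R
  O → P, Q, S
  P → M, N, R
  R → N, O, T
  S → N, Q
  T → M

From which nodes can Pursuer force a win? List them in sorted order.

A0 = {Q}
A1: add {S} — S (Pursuer) has S→Q.
A2 = A1; e.g. M (Evader) can still go to N. Fixed point.
Pursuer's winning region = {Q, S}.

Q, S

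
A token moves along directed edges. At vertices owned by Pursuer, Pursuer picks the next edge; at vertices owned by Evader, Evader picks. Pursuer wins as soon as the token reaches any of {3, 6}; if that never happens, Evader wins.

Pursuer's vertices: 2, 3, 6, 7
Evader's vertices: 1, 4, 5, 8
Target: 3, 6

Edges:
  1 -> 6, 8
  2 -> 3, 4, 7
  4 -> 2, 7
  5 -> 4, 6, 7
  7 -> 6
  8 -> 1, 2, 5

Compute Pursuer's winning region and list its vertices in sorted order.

2, 3, 4, 5, 6, 7

A0 = {3, 6}
A1: add {2, 7} — 2 (Pursuer) has 2→3; 7 (Pursuer) has 7→6.
A2: add {4} — 4 (Evader): all of {2, 7} already in.
A3: add {5} — 5 (Evader): all of {4, 6, 7} already in.
A4 = A3; e.g. 1 (Evader) can still go to 8. Fixed point.
Pursuer's winning region = {2, 3, 4, 5, 6, 7}.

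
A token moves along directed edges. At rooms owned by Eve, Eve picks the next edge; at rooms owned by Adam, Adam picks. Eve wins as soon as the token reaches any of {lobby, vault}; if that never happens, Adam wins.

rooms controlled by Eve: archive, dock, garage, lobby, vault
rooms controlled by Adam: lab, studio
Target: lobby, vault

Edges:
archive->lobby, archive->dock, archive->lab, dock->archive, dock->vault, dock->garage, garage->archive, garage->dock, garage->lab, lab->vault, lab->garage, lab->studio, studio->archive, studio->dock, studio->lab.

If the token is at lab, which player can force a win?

Adam

A0 = {lobby, vault}
A1: add {archive, dock} — archive (Eve) has archive→lobby; dock (Eve) has dock→vault.
A2: add {garage} — garage (Eve) has garage→archive.
A3 = A2; e.g. lab (Adam) can still go to studio. Fixed point.
lab never enters the attractor, so Adam can avoid the target forever.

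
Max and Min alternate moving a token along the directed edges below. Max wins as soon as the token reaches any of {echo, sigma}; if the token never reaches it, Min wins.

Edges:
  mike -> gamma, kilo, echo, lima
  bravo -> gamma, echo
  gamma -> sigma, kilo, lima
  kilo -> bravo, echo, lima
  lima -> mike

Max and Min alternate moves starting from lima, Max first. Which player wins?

Min

Track states (vertex, player-to-move).
A0 = {(sigma,Max), (sigma,Min), (echo,Max), (echo,Min)}
A1: add {(mike,Max), (bravo,Max), (gamma,Max), (kilo,Max)}.
A2: add {(bravo,Min), (lima,Min)}.
A3 = A2; e.g. (mike,Min) stays out. (lima,Max) never enters ⇒ Min avoids the target.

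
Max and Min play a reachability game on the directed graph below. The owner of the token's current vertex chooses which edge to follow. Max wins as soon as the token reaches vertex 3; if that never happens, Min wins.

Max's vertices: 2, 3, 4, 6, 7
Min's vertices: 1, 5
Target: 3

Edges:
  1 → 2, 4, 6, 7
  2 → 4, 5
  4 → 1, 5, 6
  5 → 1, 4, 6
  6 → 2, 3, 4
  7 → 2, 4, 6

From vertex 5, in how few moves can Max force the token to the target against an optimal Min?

5

A0 = {3}
A1: add {6} — 6 (Max) has 6→3.
A2: add {4, 7} — 4 (Max) has 4→6; 7 (Max) has 7→6.
A3: add {2} — 2 (Max) has 2→4.
A4: add {1} — 1 (Min): all of {2, 4, 6, 7} already in.
A5: add {5} — 5 (Min): all of {1, 4, 6} already in.
A5 = all vertices. Fixed point.
5 enters the attractor at level 5, so Max can force the target in 5 moves from there.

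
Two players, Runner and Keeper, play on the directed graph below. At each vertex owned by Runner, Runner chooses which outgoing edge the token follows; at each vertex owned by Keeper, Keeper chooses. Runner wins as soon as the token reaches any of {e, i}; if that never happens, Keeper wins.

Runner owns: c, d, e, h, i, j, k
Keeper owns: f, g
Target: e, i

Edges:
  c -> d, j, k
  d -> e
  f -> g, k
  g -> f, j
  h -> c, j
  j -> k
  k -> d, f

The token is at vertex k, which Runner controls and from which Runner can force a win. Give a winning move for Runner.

A0 = {e, i}
A1: add {d} — d (Runner) has d→e.
A2: add {c, k} — c (Runner) has c→d; k (Runner) has k→d.
A3: add {h, j} — h (Runner) has h→c; j (Runner) has j→k.
A4 = A3; e.g. f (Keeper) can still go to g. Fixed point.
From k, successor d is in the attractor (rank 1); the other successor f is not.

d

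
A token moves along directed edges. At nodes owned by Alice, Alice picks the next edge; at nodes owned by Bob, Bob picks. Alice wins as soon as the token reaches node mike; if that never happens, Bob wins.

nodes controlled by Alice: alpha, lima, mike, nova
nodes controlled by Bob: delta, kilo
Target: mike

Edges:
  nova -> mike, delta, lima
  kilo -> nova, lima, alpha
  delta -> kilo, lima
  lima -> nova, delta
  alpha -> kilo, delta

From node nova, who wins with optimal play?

Alice

A0 = {mike}
A1: add {nova} — nova (Alice) has nova→mike.
nova ∈ A1, so Alice can force the target.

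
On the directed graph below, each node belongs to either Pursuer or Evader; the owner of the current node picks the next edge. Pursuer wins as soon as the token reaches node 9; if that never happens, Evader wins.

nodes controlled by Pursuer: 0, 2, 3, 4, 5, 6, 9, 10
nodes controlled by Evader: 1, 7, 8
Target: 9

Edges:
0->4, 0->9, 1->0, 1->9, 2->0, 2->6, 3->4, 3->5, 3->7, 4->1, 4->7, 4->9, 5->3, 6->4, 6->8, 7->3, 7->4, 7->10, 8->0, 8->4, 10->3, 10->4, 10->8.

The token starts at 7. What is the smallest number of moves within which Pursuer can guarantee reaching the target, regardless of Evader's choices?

3

A0 = {9}
A1: add {0, 4} — 0 (Pursuer) has 0→9; 4 (Pursuer) has 4→9.
A2: add {1, 2, 3, 6, 8, 10} — 1 (Evader): all of {0, 9} already in; 2 (Pursuer) has 2→0; 3 (Pursuer) has 3→4; 6 (Pursuer) has 6→4; 8 (Evader): all of {0, 4} already in; 10 (Pursuer) has 10→4.
A3: add {5, 7} — 5 (Pursuer) has 5→3; 7 (Evader): all of {3, 4, 10} already in.
A3 = all vertices. Fixed point.
7 enters the attractor at level 3, so Pursuer can force the target in 3 moves from there.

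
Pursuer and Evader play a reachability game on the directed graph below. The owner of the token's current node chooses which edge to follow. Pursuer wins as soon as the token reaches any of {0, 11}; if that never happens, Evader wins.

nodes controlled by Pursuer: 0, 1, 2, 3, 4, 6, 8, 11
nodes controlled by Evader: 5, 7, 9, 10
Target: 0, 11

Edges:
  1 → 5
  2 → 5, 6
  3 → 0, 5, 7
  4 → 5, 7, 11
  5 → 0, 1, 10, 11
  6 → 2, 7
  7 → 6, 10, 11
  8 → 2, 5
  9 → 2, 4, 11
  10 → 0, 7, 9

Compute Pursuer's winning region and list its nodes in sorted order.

A0 = {0, 11}
A1: add {3, 4} — 3 (Pursuer) has 3→0; 4 (Pursuer) has 4→11.
A2 = A1; e.g. 1 (Pursuer) has no edge into A1. Fixed point.
Pursuer's winning region = {0, 3, 4, 11}.

0, 3, 4, 11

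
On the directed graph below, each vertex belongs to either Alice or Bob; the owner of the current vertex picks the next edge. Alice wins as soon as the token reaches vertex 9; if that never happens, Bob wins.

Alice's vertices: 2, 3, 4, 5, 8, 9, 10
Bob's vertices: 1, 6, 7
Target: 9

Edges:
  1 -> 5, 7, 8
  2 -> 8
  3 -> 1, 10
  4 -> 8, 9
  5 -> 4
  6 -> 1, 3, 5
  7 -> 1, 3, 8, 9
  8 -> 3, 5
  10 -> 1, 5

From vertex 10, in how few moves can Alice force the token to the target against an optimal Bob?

3

A0 = {9}
A1: add {4} — 4 (Alice) has 4→9.
A2: add {5} — 5 (Alice) has 5→4.
A3: add {8, 10} — 8 (Alice) has 8→5; 10 (Alice) has 10→5.
10 enters the attractor at level 3, so Alice can force the target in 3 moves from there.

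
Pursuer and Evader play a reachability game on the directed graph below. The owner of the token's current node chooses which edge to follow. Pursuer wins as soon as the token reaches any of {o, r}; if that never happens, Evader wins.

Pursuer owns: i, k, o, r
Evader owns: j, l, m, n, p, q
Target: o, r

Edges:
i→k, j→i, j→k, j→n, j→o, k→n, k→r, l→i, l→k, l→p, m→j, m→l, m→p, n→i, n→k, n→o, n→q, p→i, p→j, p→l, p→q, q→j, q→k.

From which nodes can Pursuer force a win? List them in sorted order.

i, k, o, r

A0 = {o, r}
A1: add {k} — k (Pursuer) has k→r.
A2: add {i} — i (Pursuer) has i→k.
A3 = A2; e.g. j (Evader) can still go to n. Fixed point.
Pursuer's winning region = {i, k, o, r}.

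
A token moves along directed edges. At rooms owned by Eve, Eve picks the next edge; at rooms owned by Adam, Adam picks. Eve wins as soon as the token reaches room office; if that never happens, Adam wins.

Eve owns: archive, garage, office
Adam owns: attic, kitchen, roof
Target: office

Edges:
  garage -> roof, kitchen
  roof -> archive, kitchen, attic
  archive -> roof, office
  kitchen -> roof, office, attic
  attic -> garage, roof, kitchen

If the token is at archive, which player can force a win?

A0 = {office}
A1: add {archive} — archive (Eve) has archive→office.
A2 = A1; e.g. garage (Eve) has no edge into A1. Fixed point.
archive ∈ A1, so Eve can force the target.

Eve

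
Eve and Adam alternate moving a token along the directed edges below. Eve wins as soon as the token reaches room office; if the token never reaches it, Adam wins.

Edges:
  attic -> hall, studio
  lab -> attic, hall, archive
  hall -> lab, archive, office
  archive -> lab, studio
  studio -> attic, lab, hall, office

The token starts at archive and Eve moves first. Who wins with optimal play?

Adam

Track states (vertex, player-to-move).
A0 = {(office,Eve), (office,Adam)}
A1: add {(hall,Eve), (studio,Eve)}.
A2: add {(attic,Adam)}.
A3: add {(lab,Eve)}.
A4: add {(archive,Adam)}.
A5 = A4; e.g. (attic,Eve) stays out. (archive,Eve) never enters ⇒ Adam avoids the target.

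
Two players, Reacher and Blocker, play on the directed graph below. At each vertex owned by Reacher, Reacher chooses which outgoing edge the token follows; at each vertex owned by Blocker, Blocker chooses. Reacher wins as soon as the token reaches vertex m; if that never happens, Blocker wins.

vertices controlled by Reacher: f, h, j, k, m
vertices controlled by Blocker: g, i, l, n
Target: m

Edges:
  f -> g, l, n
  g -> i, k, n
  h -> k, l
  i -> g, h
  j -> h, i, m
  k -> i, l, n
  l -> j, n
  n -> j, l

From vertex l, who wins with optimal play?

Blocker

A0 = {m}
A1: add {j} — j (Reacher) has j→m.
A2 = A1; e.g. f (Reacher) has no edge into A1. Fixed point.
l never enters the attractor, so Blocker can avoid the target forever.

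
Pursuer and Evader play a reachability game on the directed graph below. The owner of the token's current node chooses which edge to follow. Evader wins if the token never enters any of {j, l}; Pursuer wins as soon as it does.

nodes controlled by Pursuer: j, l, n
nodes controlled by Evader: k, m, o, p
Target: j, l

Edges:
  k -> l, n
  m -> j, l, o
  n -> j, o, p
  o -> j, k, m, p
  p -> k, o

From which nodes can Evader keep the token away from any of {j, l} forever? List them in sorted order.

A0 = {j, l}
A1: add {n} — n (Pursuer) has n→j.
A2: add {k} — k (Evader): all of {l, n} already in.
A3 = A2; e.g. m (Evader) can still go to o. Fixed point.
Pursuer's attractor = {j, k, l, n}; Evader avoids the target exactly from the complement.

m, o, p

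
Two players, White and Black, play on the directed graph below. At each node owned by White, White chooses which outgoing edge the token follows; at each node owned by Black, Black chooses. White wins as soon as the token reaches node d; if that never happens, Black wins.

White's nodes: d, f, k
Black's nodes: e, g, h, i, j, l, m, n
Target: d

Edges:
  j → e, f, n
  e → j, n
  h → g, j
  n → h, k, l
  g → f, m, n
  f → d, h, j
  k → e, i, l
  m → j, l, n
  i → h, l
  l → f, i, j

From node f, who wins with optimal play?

White

A0 = {d}
A1: add {f} — f (White) has f→d.
A2 = A1; e.g. e (Black) can still go to j. Fixed point.
f ∈ A1, so White can force the target.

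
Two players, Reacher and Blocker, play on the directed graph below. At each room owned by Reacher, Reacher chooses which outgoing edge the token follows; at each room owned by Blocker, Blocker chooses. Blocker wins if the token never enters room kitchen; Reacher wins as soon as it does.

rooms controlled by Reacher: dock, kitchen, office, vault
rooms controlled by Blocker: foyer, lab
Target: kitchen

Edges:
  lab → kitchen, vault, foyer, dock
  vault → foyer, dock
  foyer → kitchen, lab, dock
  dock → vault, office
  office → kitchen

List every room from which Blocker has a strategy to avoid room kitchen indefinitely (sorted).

A0 = {kitchen}
A1: add {office} — office (Reacher) has office→kitchen.
A2: add {dock} — dock (Reacher) has dock→office.
A3: add {vault} — vault (Reacher) has vault→dock.
A4 = A3; e.g. lab (Blocker) can still go to foyer. Fixed point.
Reacher's attractor = {dock, kitchen, office, vault}; Blocker avoids the target exactly from the complement.

foyer, lab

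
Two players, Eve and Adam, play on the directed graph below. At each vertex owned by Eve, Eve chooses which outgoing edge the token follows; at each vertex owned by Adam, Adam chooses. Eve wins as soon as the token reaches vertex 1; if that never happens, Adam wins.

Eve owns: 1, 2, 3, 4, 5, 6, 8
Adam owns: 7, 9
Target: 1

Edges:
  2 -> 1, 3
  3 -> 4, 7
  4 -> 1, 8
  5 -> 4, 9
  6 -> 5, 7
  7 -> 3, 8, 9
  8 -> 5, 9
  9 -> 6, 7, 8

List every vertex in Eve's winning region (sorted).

A0 = {1}
A1: add {2, 4} — 2 (Eve) has 2→1; 4 (Eve) has 4→1.
A2: add {3, 5} — 3 (Eve) has 3→4; 5 (Eve) has 5→4.
A3: add {6, 8} — 6 (Eve) has 6→5; 8 (Eve) has 8→5.
A4 = A3; e.g. 7 (Adam) can still go to 9. Fixed point.
Eve's winning region = {1, 2, 3, 4, 5, 6, 8}.

1, 2, 3, 4, 5, 6, 8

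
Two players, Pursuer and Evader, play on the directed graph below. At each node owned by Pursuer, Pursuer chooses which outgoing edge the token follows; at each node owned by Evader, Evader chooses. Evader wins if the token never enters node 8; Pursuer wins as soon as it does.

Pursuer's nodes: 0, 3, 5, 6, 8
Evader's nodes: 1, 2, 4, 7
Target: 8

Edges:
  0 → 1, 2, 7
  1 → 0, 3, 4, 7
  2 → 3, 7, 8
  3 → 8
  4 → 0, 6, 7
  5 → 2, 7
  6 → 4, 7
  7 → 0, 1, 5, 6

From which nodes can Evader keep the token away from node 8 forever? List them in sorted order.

A0 = {8}
A1: add {3} — 3 (Pursuer) has 3→8.
A2 = A1; e.g. 0 (Pursuer) has no edge into A1. Fixed point.
Pursuer's attractor = {3, 8}; Evader avoids the target exactly from the complement.

0, 1, 2, 4, 5, 6, 7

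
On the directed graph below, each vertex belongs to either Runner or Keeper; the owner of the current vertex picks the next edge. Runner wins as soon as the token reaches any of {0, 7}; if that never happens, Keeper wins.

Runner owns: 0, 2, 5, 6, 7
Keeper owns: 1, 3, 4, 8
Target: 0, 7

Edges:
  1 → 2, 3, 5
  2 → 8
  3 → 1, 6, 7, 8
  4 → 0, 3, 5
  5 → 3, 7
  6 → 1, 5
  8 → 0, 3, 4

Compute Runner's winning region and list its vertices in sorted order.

A0 = {0, 7}
A1: add {5} — 5 (Runner) has 5→7.
A2: add {6} — 6 (Runner) has 6→5.
A3 = A2; e.g. 1 (Keeper) can still go to 2. Fixed point.
Runner's winning region = {0, 5, 6, 7}.

0, 5, 6, 7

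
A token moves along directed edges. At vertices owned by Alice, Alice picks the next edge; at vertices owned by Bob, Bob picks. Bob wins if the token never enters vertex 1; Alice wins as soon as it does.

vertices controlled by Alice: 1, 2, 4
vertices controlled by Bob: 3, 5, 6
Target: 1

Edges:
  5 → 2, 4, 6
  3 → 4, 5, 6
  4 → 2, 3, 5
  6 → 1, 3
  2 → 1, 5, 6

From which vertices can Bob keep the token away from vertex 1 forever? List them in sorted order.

3, 5, 6

A0 = {1}
A1: add {2} — 2 (Alice) has 2→1.
A2: add {4} — 4 (Alice) has 4→2.
A3 = A2; e.g. 3 (Bob) can still go to 5. Fixed point.
Alice's attractor = {1, 2, 4}; Bob avoids the target exactly from the complement.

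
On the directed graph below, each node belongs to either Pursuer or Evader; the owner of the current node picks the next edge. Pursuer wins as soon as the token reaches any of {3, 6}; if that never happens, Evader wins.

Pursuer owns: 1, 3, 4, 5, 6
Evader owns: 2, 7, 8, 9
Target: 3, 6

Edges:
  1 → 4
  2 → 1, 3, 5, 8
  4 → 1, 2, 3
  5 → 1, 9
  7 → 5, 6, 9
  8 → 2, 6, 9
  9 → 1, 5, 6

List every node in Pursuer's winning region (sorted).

A0 = {3, 6}
A1: add {4} — 4 (Pursuer) has 4→3.
A2: add {1} — 1 (Pursuer) has 1→4.
A3: add {5} — 5 (Pursuer) has 5→1.
A4: add {9} — 9 (Evader): all of {1, 5, 6} already in.
A5: add {7} — 7 (Evader): all of {5, 6, 9} already in.
A6 = A5; e.g. 2 (Evader) can still go to 8. Fixed point.
Pursuer's winning region = {1, 3, 4, 5, 6, 7, 9}.

1, 3, 4, 5, 6, 7, 9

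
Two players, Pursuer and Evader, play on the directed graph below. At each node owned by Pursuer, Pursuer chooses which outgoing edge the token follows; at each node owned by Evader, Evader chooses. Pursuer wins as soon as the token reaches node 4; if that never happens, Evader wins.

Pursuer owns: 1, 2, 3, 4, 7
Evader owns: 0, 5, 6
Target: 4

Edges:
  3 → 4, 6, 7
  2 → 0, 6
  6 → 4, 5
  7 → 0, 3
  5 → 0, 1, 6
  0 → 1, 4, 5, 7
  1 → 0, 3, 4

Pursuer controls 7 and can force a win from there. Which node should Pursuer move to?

A0 = {4}
A1: add {1, 3} — 1 (Pursuer) has 1→4; 3 (Pursuer) has 3→4.
A2: add {7} — 7 (Pursuer) has 7→3.
A3 = A2; e.g. 0 (Evader) can still go to 5. Fixed point.
From 7, successor 3 is in the attractor (rank 1); the other successor 0 is not.

3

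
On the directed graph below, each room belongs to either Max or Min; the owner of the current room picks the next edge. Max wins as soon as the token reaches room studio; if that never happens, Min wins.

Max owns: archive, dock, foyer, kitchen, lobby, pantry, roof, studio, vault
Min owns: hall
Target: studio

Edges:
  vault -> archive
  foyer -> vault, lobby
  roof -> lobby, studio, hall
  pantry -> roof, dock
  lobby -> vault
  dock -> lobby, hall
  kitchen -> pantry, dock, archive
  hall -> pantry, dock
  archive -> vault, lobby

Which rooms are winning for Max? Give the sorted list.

A0 = {studio}
A1: add {roof} — roof (Max) has roof→studio.
A2: add {pantry} — pantry (Max) has pantry→roof.
A3: add {kitchen} — kitchen (Max) has kitchen→pantry.
A4 = A3; e.g. vault (Max) has no edge into A3. Fixed point.
Max's winning region = {kitchen, pantry, roof, studio}.

kitchen, pantry, roof, studio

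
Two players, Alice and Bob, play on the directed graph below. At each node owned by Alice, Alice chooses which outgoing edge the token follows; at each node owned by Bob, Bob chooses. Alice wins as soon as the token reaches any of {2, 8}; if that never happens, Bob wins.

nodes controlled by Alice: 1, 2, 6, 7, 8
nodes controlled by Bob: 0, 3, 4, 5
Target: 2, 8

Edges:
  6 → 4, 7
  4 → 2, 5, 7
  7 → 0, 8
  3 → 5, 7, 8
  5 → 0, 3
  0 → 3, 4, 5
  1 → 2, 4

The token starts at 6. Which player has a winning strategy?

A0 = {2, 8}
A1: add {1, 7} — 1 (Alice) has 1→2; 7 (Alice) has 7→8.
A2: add {6} — 6 (Alice) has 6→7.
A3 = A2; e.g. 0 (Bob) can still go to 3. Fixed point.
6 ∈ A2, so Alice can force the target.

Alice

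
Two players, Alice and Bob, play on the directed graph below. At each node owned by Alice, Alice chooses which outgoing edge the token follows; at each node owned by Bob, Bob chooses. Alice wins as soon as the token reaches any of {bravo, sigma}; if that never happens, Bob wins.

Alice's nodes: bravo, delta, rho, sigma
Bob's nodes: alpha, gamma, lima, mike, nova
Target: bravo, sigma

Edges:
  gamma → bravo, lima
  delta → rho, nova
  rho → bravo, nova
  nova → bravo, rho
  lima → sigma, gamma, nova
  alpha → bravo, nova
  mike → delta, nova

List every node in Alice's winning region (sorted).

alpha, bravo, delta, mike, nova, rho, sigma

A0 = {bravo, sigma}
A1: add {rho} — rho (Alice) has rho→bravo.
A2: add {delta, nova} — delta (Alice) has delta→rho; nova (Bob): all of {bravo, rho} already in.
A3: add {alpha, mike} — alpha (Bob): all of {bravo, nova} already in; mike (Bob): all of {delta, nova} already in.
A4 = A3; e.g. gamma (Bob) can still go to lima. Fixed point.
Alice's winning region = {alpha, bravo, delta, mike, nova, rho, sigma}.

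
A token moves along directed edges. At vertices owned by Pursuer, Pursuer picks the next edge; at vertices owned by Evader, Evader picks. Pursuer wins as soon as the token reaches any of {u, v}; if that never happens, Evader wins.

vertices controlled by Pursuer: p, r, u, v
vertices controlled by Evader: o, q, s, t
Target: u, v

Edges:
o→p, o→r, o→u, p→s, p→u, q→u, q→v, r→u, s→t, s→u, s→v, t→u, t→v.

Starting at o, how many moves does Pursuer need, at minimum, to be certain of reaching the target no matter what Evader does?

2

A0 = {u, v}
A1: add {p, q, r, t} — p (Pursuer) has p→u; q (Evader): all of {u, v} already in; r (Pursuer) has r→u; t (Evader): all of {u, v} already in.
A2: add {o, s} — o (Evader): all of {p, r, u} already in; s (Evader): all of {t, u, v} already in.
A2 = all vertices. Fixed point.
o enters the attractor at level 2, so Pursuer can force the target in 2 moves from there.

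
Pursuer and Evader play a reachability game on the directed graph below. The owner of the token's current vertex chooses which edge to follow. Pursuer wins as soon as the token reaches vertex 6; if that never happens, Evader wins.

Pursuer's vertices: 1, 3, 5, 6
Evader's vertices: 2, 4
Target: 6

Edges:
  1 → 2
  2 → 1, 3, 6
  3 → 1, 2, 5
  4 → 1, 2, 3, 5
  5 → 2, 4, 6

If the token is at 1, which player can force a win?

Evader

A0 = {6}
A1: add {5} — 5 (Pursuer) has 5→6.
A2: add {3} — 3 (Pursuer) has 3→5.
A3 = A2; e.g. 1 (Pursuer) has no edge into A2. Fixed point.
1 never enters the attractor, so Evader can avoid the target forever.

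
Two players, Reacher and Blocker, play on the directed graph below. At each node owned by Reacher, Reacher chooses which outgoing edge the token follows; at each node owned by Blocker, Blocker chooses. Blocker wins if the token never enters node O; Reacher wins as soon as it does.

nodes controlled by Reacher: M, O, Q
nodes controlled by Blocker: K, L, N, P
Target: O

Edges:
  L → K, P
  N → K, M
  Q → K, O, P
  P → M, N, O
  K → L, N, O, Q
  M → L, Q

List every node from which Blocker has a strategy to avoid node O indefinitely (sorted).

K, L, N, P

A0 = {O}
A1: add {Q} — Q (Reacher) has Q→O.
A2: add {M} — M (Reacher) has M→Q.
A3 = A2; e.g. K (Blocker) can still go to L. Fixed point.
Reacher's attractor = {M, O, Q}; Blocker avoids the target exactly from the complement.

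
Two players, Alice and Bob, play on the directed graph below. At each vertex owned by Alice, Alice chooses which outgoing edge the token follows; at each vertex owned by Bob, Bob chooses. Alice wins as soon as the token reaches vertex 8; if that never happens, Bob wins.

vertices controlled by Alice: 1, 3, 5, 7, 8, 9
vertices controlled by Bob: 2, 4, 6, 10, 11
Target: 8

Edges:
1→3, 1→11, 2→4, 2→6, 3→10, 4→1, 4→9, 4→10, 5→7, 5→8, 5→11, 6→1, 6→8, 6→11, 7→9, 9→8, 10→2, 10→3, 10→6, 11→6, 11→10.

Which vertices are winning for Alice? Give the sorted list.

5, 7, 8, 9

A0 = {8}
A1: add {5, 9} — 5 (Alice) has 5→8; 9 (Alice) has 9→8.
A2: add {7} — 7 (Alice) has 7→9.
A3 = A2; e.g. 1 (Alice) has no edge into A2. Fixed point.
Alice's winning region = {5, 7, 8, 9}.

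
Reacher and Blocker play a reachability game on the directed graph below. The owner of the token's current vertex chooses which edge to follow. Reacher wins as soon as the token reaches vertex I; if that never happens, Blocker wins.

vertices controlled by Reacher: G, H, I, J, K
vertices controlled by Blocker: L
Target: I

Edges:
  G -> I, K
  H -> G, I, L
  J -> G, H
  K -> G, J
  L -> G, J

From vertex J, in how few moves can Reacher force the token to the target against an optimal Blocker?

A0 = {I}
A1: add {G, H} — G (Reacher) has G→I; H (Reacher) has H→I.
A2: add {J, K} — J (Reacher) has J→G; K (Reacher) has K→G.
J enters the attractor at level 2, so Reacher can force the target in 2 moves from there.

2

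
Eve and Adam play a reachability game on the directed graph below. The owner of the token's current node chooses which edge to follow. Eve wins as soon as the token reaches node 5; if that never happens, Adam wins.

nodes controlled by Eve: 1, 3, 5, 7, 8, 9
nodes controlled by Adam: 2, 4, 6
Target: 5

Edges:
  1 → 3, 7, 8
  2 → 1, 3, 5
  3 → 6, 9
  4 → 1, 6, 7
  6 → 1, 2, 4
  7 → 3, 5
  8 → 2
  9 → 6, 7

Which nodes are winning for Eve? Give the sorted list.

1, 2, 3, 5, 7, 8, 9

A0 = {5}
A1: add {7} — 7 (Eve) has 7→5.
A2: add {1, 9} — 1 (Eve) has 1→7; 9 (Eve) has 9→7.
A3: add {3} — 3 (Eve) has 3→9.
A4: add {2} — 2 (Adam): all of {1, 3, 5} already in.
A5: add {8} — 8 (Eve) has 8→2.
A6 = A5; e.g. 4 (Adam) can still go to 6. Fixed point.
Eve's winning region = {1, 2, 3, 5, 7, 8, 9}.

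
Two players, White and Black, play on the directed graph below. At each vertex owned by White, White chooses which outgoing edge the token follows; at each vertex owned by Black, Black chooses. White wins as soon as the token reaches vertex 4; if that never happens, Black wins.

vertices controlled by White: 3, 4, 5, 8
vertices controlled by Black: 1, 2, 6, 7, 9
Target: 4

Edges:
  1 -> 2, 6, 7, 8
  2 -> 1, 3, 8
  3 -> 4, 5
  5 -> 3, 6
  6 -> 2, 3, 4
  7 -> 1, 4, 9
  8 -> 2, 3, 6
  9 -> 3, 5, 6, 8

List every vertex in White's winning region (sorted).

A0 = {4}
A1: add {3} — 3 (White) has 3→4.
A2: add {5, 8} — 5 (White) has 5→3; 8 (White) has 8→3.
A3 = A2; e.g. 1 (Black) can still go to 2. Fixed point.
White's winning region = {3, 4, 5, 8}.

3, 4, 5, 8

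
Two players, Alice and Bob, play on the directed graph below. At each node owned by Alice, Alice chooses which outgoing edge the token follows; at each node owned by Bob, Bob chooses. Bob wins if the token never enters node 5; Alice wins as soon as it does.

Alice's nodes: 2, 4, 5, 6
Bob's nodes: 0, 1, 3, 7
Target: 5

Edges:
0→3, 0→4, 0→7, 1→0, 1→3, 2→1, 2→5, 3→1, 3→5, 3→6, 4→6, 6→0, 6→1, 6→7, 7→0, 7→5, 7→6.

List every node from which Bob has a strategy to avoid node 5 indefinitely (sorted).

A0 = {5}
A1: add {2} — 2 (Alice) has 2→5.
A2 = A1; e.g. 0 (Bob) can still go to 3. Fixed point.
Alice's attractor = {2, 5}; Bob avoids the target exactly from the complement.

0, 1, 3, 4, 6, 7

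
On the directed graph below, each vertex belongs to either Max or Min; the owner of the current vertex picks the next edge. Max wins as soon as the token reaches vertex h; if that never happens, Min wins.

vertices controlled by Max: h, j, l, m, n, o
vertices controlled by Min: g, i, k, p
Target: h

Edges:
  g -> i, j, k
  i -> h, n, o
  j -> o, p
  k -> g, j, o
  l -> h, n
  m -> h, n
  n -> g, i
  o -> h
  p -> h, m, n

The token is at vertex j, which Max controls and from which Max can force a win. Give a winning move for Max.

o

A0 = {h}
A1: add {l, m, o} — l (Max) has l→h; m (Max) has m→h; o (Max) has o→h.
A2: add {j} — j (Max) has j→o.
A3 = A2; e.g. g (Min) can still go to i. Fixed point.
From j, successor o is in the attractor (rank 1); the other successor p is not.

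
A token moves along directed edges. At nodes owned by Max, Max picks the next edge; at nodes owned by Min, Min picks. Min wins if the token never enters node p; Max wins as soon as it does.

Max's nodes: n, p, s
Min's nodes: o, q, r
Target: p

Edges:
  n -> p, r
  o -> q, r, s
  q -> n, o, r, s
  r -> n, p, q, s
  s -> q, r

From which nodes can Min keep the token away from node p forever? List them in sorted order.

o, q, r, s

A0 = {p}
A1: add {n} — n (Max) has n→p.
A2 = A1; e.g. o (Min) can still go to q. Fixed point.
Max's attractor = {n, p}; Min avoids the target exactly from the complement.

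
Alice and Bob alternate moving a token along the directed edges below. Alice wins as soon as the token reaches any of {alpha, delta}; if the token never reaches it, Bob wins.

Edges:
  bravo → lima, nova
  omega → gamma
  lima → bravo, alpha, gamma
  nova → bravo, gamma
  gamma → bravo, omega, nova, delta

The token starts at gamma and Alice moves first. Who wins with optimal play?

Track states (vertex, player-to-move).
A0 = {(alpha,Alice), (alpha,Bob), (delta,Alice), (delta,Bob)}
A1: add {(lima,Alice), (gamma,Alice)}.
(gamma,Alice) ∈ A1 ⇒ Alice forces the target.

Alice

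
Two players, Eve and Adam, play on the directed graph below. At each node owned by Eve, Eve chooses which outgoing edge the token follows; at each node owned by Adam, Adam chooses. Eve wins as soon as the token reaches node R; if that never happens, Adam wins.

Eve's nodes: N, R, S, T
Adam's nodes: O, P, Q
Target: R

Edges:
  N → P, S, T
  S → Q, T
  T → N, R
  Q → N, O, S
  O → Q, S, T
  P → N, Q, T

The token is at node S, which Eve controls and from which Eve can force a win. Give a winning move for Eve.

A0 = {R}
A1: add {T} — T (Eve) has T→R.
A2: add {N, S} — N (Eve) has N→T; S (Eve) has S→T.
A3 = A2; e.g. O (Adam) can still go to Q. Fixed point.
From S, successor T is in the attractor (rank 1); the other successor Q is not.

T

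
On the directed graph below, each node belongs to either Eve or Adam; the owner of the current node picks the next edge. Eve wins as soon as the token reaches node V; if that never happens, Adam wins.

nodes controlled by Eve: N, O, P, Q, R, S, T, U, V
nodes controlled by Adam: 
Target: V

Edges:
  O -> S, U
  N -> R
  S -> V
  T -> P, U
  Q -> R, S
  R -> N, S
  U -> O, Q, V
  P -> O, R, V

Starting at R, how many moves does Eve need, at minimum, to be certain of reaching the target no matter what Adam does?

2

A0 = {V}
A1: add {P, S, U} — P (Eve) has P→V; S (Eve) has S→V; U (Eve) has U→V.
A2: add {O, Q, R, T} — O (Eve) has O→S; Q (Eve) has Q→S; R (Eve) has R→S; T (Eve) has T→P.
R enters the attractor at level 2, so Eve can force the target in 2 moves from there.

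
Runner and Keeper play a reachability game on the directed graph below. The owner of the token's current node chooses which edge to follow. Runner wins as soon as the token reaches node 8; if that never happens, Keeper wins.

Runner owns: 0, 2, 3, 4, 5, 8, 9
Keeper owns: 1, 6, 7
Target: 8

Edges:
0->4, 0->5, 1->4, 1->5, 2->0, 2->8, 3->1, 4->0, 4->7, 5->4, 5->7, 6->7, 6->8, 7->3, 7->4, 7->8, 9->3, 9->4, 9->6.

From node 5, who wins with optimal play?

Keeper

A0 = {8}
A1: add {2} — 2 (Runner) has 2→8.
A2 = A1; e.g. 0 (Runner) has no edge into A1. Fixed point.
5 never enters the attractor, so Keeper can avoid the target forever.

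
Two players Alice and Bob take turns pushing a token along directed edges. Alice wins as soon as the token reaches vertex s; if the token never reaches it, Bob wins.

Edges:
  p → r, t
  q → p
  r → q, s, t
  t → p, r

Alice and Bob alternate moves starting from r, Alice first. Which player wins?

Alice

Track states (vertex, player-to-move).
A0 = {(s,Alice), (s,Bob)}
A1: add {(r,Alice)}.
(r,Alice) ∈ A1 ⇒ Alice forces the target.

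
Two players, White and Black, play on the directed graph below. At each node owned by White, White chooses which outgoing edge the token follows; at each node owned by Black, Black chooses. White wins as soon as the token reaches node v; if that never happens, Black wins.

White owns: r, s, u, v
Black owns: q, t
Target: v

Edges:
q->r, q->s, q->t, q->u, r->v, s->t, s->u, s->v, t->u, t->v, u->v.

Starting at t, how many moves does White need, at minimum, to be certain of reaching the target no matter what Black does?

2

A0 = {v}
A1: add {r, s, u} — r (White) has r→v; s (White) has s→v; u (White) has u→v.
A2: add {t} — t (Black): all of {u, v} already in.
t enters the attractor at level 2, so White can force the target in 2 moves from there.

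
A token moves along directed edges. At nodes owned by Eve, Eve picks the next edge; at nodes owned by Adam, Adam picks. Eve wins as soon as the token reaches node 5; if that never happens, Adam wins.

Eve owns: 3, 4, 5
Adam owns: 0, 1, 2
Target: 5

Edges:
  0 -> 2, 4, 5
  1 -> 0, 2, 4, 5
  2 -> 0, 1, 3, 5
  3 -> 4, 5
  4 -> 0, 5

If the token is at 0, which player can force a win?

Adam

A0 = {5}
A1: add {3, 4} — 3 (Eve) has 3→5; 4 (Eve) has 4→5.
A2 = A1; e.g. 0 (Adam) can still go to 2. Fixed point.
0 never enters the attractor, so Adam can avoid the target forever.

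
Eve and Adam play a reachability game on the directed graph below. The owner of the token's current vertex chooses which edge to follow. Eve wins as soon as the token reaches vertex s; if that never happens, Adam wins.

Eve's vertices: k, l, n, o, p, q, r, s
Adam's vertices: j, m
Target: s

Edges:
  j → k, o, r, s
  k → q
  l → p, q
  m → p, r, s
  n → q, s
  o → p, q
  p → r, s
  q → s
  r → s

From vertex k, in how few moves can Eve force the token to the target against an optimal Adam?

2

A0 = {s}
A1: add {n, p, q, r} — n (Eve) has n→s; p (Eve) has p→s; q (Eve) has q→s; r (Eve) has r→s.
A2: add {k, l, m, o} — k (Eve) has k→q; l (Eve) has l→p; m (Adam): all of {p, r, s} already in; o (Eve) has o→p.
k enters the attractor at level 2, so Eve can force the target in 2 moves from there.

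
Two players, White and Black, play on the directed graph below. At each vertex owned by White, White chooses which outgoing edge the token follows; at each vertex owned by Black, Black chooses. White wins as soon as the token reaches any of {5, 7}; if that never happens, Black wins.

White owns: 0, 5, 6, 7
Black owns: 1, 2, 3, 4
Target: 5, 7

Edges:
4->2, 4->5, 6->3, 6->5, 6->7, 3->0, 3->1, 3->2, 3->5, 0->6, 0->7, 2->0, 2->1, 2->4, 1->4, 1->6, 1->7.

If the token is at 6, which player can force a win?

White

A0 = {5, 7}
A1: add {0, 6} — 0 (White) has 0→7; 6 (White) has 6→5.
A2 = A1; e.g. 1 (Black) can still go to 4. Fixed point.
6 ∈ A1, so White can force the target.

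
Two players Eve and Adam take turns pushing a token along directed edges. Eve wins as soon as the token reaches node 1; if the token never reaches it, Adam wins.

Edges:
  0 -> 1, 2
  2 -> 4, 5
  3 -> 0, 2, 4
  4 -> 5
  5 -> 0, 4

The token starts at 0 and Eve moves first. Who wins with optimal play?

Track states (vertex, player-to-move).
A0 = {(1,Eve), (1,Adam)}
A1: add {(0,Eve)}.
(0,Eve) ∈ A1 ⇒ Eve forces the target.

Eve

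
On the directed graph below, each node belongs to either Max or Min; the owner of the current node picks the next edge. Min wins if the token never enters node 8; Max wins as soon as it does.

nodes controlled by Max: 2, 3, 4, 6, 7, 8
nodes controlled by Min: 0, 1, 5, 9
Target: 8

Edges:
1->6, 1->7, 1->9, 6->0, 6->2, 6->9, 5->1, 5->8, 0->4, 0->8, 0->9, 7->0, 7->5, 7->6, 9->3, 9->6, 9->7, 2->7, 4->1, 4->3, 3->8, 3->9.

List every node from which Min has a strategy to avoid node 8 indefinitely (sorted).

0, 1, 2, 5, 6, 7, 9

A0 = {8}
A1: add {3} — 3 (Max) has 3→8.
A2: add {4} — 4 (Max) has 4→3.
A3 = A2; e.g. 0 (Min) can still go to 9. Fixed point.
Max's attractor = {3, 4, 8}; Min avoids the target exactly from the complement.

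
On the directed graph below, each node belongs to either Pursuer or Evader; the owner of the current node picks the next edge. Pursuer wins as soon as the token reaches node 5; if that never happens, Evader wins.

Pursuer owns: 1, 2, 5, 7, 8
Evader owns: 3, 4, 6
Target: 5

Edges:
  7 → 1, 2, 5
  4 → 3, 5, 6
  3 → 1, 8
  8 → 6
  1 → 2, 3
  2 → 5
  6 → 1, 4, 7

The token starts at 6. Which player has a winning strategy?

A0 = {5}
A1: add {2, 7} — 2 (Pursuer) has 2→5; 7 (Pursuer) has 7→5.
A2: add {1} — 1 (Pursuer) has 1→2.
A3 = A2; e.g. 3 (Evader) can still go to 8. Fixed point.
6 never enters the attractor, so Evader can avoid the target forever.

Evader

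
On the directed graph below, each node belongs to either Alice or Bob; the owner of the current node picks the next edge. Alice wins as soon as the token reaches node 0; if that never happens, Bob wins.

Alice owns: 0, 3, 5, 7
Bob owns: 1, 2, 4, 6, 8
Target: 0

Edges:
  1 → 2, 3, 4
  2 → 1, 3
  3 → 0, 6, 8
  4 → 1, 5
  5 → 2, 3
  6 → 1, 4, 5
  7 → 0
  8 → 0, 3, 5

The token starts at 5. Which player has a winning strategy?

Alice

A0 = {0}
A1: add {3, 7} — 3 (Alice) has 3→0; 7 (Alice) has 7→0.
A2: add {5} — 5 (Alice) has 5→3.
5 ∈ A2, so Alice can force the target.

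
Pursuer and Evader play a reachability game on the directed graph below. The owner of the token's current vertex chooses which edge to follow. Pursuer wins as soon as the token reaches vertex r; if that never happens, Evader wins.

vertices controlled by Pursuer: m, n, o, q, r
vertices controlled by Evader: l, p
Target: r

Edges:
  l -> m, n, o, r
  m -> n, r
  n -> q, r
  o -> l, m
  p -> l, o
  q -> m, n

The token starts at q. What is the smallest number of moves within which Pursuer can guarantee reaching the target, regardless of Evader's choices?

A0 = {r}
A1: add {m, n} — m (Pursuer) has m→r; n (Pursuer) has n→r.
A2: add {o, q} — o (Pursuer) has o→m; q (Pursuer) has q→m.
q enters the attractor at level 2, so Pursuer can force the target in 2 moves from there.

2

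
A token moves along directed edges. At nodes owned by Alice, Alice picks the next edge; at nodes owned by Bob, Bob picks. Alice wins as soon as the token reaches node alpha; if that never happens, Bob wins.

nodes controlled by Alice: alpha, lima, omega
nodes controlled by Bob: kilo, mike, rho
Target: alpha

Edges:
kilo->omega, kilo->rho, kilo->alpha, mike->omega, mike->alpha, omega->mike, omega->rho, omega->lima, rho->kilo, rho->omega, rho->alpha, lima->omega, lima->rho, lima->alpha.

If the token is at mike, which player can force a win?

A0 = {alpha}
A1: add {lima} — lima (Alice) has lima→alpha.
A2: add {omega} — omega (Alice) has omega→lima.
A3: add {mike} — mike (Bob): all of {omega, alpha} already in.
A4 = A3; e.g. kilo (Bob) can still go to rho. Fixed point.
mike ∈ A3, so Alice can force the target.

Alice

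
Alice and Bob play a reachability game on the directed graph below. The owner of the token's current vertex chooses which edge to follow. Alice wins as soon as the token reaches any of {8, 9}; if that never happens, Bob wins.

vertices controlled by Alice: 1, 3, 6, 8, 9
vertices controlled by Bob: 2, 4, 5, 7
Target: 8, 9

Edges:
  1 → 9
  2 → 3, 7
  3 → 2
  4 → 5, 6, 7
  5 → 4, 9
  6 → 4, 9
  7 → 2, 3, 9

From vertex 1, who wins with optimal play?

Alice

A0 = {8, 9}
A1: add {1, 6} — 1 (Alice) has 1→9; 6 (Alice) has 6→9.
A2 = A1; e.g. 2 (Bob) can still go to 3. Fixed point.
1 ∈ A1, so Alice can force the target.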